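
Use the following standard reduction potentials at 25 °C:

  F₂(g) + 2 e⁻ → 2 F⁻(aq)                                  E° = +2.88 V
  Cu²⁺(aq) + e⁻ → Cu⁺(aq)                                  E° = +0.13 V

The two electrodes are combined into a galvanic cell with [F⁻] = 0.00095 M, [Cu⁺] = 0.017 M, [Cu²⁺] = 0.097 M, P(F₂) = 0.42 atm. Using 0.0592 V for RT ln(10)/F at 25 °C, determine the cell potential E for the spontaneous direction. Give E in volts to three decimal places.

F₂/F⁻ is the cathode (higher E°), Cu²⁺/Cu⁺ the anode: E°cell = +2.88 − (+0.13) = +2.75 V, n = 2.
Overall: F₂(g) + 2 Cu⁺(aq) → 2 F⁻(aq) + 2 Cu²⁺(aq)
Q = [F⁻]^2·[Cu²⁺]^2 / (P(F₂)·[Cu⁺]^2); log Q = -4.155.
E = E° − (0.0592/n) log Q = +2.75 − (0.0592/2)(-4.155) = +2.873 V.

+2.873 V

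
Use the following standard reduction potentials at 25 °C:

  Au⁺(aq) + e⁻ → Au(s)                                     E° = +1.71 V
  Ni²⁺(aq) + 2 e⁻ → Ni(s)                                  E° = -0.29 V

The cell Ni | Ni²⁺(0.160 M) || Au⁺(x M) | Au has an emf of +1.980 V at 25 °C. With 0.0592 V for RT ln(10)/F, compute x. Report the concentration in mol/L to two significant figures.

0.18 M

Au⁺/Au is the cathode, Ni²⁺/Ni the anode: E°cell = +2.00 V, n = 2.
Overall reaction: 2 Au⁺(aq) + Ni(s) → 2 Au(s) + Ni²⁺(aq); Q = [Ni²⁺]^1/[Au⁺]^2.
From E = E° − (0.0592/n) log Q: log Q = (E° − E)·n/0.0592 = (+2.00 − (+1.980))·2/0.0592 = 0.6757.
So 2·log[Au⁺] = 1·log(0.16) − log Q = -0.7959 − (0.6757) = -1.4716; log[Au⁺] = -1.4716 / 2 = -0.7358; [Au⁺] = 10^(-0.7358) ≈ 0.18 M.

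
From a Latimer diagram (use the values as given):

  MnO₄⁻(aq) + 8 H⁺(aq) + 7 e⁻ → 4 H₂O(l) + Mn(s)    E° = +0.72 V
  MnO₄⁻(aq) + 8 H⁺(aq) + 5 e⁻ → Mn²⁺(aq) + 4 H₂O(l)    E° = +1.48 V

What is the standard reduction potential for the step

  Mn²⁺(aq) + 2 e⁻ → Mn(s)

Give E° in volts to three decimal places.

-1.180 V

Sequential free energies add, so n₃E°₃ = n₁E°₁ + n₂E°₂.
With n₃ = 7, and the known step contributing 5×(+1.48) V, the unknown satisfies 2·E° = 7×(+0.72) − 5×(+1.48) = -2.360.
E° = -2.360 / 2 = -1.180 V.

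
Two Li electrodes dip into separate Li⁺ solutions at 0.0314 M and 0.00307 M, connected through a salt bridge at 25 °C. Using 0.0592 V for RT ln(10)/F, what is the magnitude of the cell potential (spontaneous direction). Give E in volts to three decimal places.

For a concentration cell E°cell = 0. The 0.0314 M side is the cathode (reduction is favoured where [Li⁺] is higher).
With n = 1, E = −(0.0592/1) log([Li⁺]ₐₙ/[Li⁺]꜀ₐₜ) = −(0.0592/1) log(0.00307/0.0314) = −(0.0592/1)(-1.010) = +0.060 V.

+0.060 V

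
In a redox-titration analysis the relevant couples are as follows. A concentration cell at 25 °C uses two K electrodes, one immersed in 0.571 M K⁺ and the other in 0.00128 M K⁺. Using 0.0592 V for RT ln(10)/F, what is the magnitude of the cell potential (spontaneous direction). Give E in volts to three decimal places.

+0.157 V

For a concentration cell E°cell = 0. The 0.571 M side is the cathode (reduction is favoured where [K⁺] is higher).
With n = 1, E = −(0.0592/1) log([K⁺]ₐₙ/[K⁺]꜀ₐₜ) = −(0.0592/1) log(0.00128/0.571) = −(0.0592/1)(-2.649) = +0.157 V.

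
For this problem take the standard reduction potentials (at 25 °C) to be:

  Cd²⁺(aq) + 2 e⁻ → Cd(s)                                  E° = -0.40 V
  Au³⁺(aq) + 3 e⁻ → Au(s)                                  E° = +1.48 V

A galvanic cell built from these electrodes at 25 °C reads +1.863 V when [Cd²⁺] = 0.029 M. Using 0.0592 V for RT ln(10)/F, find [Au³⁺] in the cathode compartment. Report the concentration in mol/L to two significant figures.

Au³⁺/Au is the cathode, Cd²⁺/Cd the anode: E°cell = +1.88 V, n = 6.
Overall reaction: 2 Au³⁺(aq) + 3 Cd(s) → 2 Au(s) + 3 Cd²⁺(aq); Q = [Cd²⁺]^3/[Au³⁺]^2.
From E = E° − (0.0592/n) log Q: log Q = (E° − E)·n/0.0592 = (+1.88 − (+1.863))·6/0.0592 = 1.7230.
So 2·log[Au³⁺] = 3·log(0.029) − log Q = -4.6128 − (1.7230) = -6.3358; log[Au³⁺] = -6.3358 / 2 = -3.1679; [Au³⁺] = 10^(-3.1679) ≈ 0.00068 M.

0.00068 M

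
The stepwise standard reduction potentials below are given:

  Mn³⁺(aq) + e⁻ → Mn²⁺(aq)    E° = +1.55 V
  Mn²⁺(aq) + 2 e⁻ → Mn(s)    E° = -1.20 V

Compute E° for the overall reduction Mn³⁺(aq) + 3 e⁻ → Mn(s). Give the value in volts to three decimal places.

Since ΔG° = −nFE° is additive over sequential reductions, n₃E°₃ = n₁E°₁ + n₂E°₂.
E°₃ = (1×+1.55 + 2×-1.20) / 3 = (-0.850) / 3 = -0.283 V.
Simply averaging or adding the two E° values would be wrong; the electron-weighted sum is required.

-0.283 V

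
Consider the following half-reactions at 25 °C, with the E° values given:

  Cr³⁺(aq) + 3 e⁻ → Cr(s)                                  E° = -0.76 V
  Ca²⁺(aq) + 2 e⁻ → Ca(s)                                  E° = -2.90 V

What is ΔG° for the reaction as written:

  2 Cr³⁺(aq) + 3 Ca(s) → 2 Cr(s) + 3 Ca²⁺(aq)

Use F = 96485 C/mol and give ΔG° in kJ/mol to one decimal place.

-1238.9 kJ/mol

As written, Cr³⁺/Cr is reduced (cathode) and Ca²⁺/Ca is oxidised (anode), so E°cell = (-0.76) − (-2.90) = +2.14 V.
Balancing electrons gives n = 6.
ΔG° = −nFE° = −(6)(96485)(+2.14) = -1,238,867 J = -1238.9 kJ/mol.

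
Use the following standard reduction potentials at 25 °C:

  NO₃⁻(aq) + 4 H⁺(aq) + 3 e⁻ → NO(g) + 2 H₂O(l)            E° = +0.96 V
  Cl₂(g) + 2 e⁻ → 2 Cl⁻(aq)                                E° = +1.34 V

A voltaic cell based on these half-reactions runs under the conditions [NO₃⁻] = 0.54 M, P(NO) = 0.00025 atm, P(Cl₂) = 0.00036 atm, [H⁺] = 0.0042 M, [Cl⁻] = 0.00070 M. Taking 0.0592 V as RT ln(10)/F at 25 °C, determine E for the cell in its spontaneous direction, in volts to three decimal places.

Cl₂/Cl⁻ is the cathode (higher E°), NO₃⁻/NO the anode: E°cell = +1.34 − (+0.96) = +0.38 V, n = 6.
Overall: 3 Cl₂(g) + 2 NO(g) + 4 H₂O(l) → 6 Cl⁻(aq) + 2 NO₃⁻(aq) + 8 H⁺(aq)
Q = [Cl⁻]^6·[NO₃⁻]^2·[H⁺]^8 / (P(Cl₂)^3·P(NO)^2); log Q = -20.943.
E = E° − (0.0592/n) log Q = +0.38 − (0.0592/6)(-20.943) = +0.587 V.

+0.587 V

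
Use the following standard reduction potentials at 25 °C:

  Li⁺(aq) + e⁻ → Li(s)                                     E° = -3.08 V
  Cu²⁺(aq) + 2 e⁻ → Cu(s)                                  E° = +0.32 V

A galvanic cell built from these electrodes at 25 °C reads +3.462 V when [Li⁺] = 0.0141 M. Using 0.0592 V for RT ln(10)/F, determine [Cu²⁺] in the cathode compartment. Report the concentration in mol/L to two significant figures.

Cu²⁺/Cu is the cathode, Li⁺/Li the anode: E°cell = +3.40 V, n = 2.
Overall reaction: Cu²⁺(aq) + 2 Li(s) → Cu(s) + 2 Li⁺(aq); Q = [Li⁺]^2/[Cu²⁺]^1.
From E = E° − (0.0592/n) log Q: log Q = (E° − E)·n/0.0592 = (+3.40 − (+3.462))·2/0.0592 = -2.0946.
So 1·log[Cu²⁺] = 2·log(0.0141) − log Q = -3.7016 − (-2.0946) = -1.6070; [Cu²⁺] = 10^(-1.6070) ≈ 0.025 M.

0.025 M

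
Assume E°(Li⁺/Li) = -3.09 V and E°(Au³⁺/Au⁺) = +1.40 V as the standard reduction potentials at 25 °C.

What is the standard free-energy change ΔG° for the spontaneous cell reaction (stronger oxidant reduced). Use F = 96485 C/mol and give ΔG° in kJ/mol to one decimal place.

Au³⁺/Au⁺ (E° = +1.40 V) is the cathode; Li⁺/Li (E° = -3.09 V) is the anode, so E°cell = +4.49 V.
Balancing electrons gives n = 2 (lcm of 2 and 1).
ΔG° = −nFE° = −(2)(96485)(+4.49) = -866,435 J = -866.4 kJ/mol.

-866.4 kJ/mol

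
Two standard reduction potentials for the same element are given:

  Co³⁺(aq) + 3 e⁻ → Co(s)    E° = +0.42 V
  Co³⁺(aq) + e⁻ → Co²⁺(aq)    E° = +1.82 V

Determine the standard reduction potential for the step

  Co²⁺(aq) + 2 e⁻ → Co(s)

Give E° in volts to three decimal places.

-0.280 V

Sequential free energies add, so n₃E°₃ = n₁E°₁ + n₂E°₂.
With n₃ = 3, and the known step contributing 1×(+1.82) V, the unknown satisfies 2·E° = 3×(+0.42) − 1×(+1.82) = -0.560.
E° = -0.560 / 2 = -0.280 V.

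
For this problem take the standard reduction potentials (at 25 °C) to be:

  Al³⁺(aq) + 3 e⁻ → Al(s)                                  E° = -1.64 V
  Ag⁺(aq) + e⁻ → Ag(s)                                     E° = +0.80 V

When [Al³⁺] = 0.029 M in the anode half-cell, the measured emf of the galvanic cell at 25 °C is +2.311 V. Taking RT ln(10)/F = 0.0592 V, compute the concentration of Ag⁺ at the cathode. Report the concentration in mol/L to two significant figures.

Ag⁺/Ag is the cathode, Al³⁺/Al the anode: E°cell = +2.44 V, n = 3.
Overall reaction: 3 Ag⁺(aq) + Al(s) → 3 Ag(s) + Al³⁺(aq); Q = [Al³⁺]^1/[Ag⁺]^3.
From E = E° − (0.0592/n) log Q: log Q = (E° − E)·n/0.0592 = (+2.44 − (+2.311))·3/0.0592 = 6.5372.
So 3·log[Ag⁺] = 1·log(0.029) − log Q = -1.5376 − (6.5372) = -8.0748; log[Ag⁺] = -8.0748 / 3 = -2.6916; [Ag⁺] = 10^(-2.6916) ≈ 0.0020 M.

0.0020 M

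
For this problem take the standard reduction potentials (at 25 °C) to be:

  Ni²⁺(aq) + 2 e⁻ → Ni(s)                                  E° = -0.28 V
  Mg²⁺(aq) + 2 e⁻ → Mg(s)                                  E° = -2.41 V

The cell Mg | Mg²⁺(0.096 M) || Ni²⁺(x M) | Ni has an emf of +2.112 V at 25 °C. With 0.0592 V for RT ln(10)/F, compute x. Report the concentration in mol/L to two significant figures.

Ni²⁺/Ni is the cathode, Mg²⁺/Mg the anode: E°cell = +2.13 V, n = 2.
Overall reaction: Ni²⁺(aq) + Mg(s) → Ni(s) + Mg²⁺(aq); Q = [Mg²⁺]^1/[Ni²⁺]^1.
From E = E° − (0.0592/n) log Q: log Q = (E° − E)·n/0.0592 = (+2.13 − (+2.112))·2/0.0592 = 0.6081.
So 1·log[Ni²⁺] = 1·log(0.096) − log Q = -1.0177 − (0.6081) = -1.6258; [Ni²⁺] = 10^(-1.6258) ≈ 0.024 M.

0.024 M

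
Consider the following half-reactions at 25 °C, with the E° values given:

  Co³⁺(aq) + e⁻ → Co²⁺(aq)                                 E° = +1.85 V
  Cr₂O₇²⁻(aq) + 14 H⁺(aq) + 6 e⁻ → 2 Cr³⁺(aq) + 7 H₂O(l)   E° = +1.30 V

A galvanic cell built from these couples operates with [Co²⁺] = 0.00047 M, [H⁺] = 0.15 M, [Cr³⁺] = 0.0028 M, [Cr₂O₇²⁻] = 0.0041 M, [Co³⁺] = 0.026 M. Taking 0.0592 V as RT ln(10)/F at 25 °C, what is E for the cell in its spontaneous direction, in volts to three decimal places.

+0.740 V

Co³⁺/Co²⁺ is the cathode (higher E°), Cr₂O₇²⁻/Cr³⁺ the anode: E°cell = +1.85 − (+1.30) = +0.55 V, n = 6.
Overall: 6 Co³⁺(aq) + 2 Cr³⁺(aq) + 7 H₂O(l) → 6 Co²⁺(aq) + Cr₂O₇²⁻(aq) + 14 H⁺(aq)
Q = [Co²⁺]^6·[Cr₂O₇²⁻]·[H⁺]^14 / ([Co³⁺]^6·[Cr³⁺]^2); log Q = -19.274.
E = E° − (0.0592/n) log Q = +0.55 − (0.0592/6)(-19.274) = +0.740 V.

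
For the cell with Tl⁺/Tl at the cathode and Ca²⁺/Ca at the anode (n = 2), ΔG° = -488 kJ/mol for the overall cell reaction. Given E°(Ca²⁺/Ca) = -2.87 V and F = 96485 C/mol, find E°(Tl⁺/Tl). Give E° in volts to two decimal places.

-0.34 V

E°cell = −ΔG°/(nF) = −(-488×10³)/((2)(96485)) = +2.529 V.
Since Tl⁺/Tl is the cathode and Ca²⁺/Ca the anode, E°cell = E°(Tl⁺/Tl) − E°(Ca²⁺/Ca).
So E°(Tl⁺/Tl) = E°cell + E°(Ca²⁺/Ca) = +2.529 + (-2.87) = -0.34 V.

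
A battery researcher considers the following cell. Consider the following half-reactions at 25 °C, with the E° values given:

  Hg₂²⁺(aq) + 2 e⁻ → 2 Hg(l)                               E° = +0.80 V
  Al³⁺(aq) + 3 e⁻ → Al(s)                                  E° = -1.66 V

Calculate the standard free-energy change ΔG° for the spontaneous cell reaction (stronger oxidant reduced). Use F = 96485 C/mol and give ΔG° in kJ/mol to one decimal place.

-1424.1 kJ/mol

Hg₂²⁺/Hg (E° = +0.80 V) is the cathode; Al³⁺/Al (E° = -1.66 V) is the anode, so E°cell = +2.46 V.
Balancing electrons gives n = 6 (lcm of 2 and 3).
ΔG° = −nFE° = −(6)(96485)(+2.46) = -1,424,119 J = -1424.1 kJ/mol.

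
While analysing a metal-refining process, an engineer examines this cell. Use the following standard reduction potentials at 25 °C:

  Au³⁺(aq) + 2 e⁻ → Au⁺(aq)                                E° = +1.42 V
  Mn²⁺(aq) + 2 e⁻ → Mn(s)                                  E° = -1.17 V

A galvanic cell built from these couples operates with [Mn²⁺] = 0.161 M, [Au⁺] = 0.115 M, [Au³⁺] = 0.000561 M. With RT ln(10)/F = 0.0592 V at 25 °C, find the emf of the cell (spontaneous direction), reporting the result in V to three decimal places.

+2.545 V

Au³⁺/Au⁺ is the cathode (higher E°), Mn²⁺/Mn the anode: E°cell = +1.42 − (-1.17) = +2.59 V, n = 2.
Overall: Au³⁺(aq) + Mn(s) → Au⁺(aq) + Mn²⁺(aq)
Q = [Au⁺]·[Mn²⁺] / ([Au³⁺]); log Q = 1.519.
E = E° − (0.0592/n) log Q = +2.59 − (0.0592/2)(1.519) = +2.545 V.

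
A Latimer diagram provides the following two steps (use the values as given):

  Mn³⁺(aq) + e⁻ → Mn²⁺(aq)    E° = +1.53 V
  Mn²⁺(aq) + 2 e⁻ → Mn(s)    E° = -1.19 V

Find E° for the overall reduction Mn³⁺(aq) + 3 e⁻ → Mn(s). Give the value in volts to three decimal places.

Since ΔG° = −nFE° is additive over sequential reductions, n₃E°₃ = n₁E°₁ + n₂E°₂.
E°₃ = (1×+1.53 + 2×-1.19) / 3 = (-0.850) / 3 = -0.283 V.

-0.283 V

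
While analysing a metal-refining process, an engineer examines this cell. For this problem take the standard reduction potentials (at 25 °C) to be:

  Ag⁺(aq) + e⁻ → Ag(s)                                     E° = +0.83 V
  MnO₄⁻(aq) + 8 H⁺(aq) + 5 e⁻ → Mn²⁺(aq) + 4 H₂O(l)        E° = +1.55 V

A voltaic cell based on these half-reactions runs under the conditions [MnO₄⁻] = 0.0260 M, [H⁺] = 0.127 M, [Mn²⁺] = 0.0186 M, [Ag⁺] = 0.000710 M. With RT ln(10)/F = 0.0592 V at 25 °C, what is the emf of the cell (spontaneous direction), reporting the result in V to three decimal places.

MnO₄⁻/Mn²⁺ is the cathode (higher E°), Ag⁺/Ag the anode: E°cell = +1.55 − (+0.83) = +0.72 V, n = 5.
Overall: MnO₄⁻(aq) + 8 H⁺(aq) + 5 Ag(s) → Mn²⁺(aq) + 4 H₂O(l) + 5 Ag⁺(aq)
Q = [Mn²⁺]·[Ag⁺]^5 / ([MnO₄⁻]·[H⁺]^8); log Q = -8.720.
E = E° − (0.0592/n) log Q = +0.72 − (0.0592/5)(-8.720) = +0.823 V.

+0.823 V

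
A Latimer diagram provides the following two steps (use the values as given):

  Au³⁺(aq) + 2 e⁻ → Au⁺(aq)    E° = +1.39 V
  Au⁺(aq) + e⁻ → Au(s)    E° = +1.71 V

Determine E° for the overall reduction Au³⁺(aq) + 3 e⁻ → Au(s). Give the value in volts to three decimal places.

+1.497 V

Standard free energies of sequential steps add: ΔG°₃ = ΔG°₁ + ΔG°₂, so n₃E°₃ = n₁E°₁ + n₂E°₂.
E°₃ = (2×+1.39 + 1×+1.71) / 3 = (+4.490) / 3 = +1.497 V.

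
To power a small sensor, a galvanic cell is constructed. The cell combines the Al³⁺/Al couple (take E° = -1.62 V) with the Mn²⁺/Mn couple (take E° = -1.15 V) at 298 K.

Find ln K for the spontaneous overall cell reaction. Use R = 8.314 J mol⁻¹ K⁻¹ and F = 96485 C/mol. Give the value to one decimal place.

Cathode: Mn²⁺/Mn; anode: Al³⁺/Al. E°cell = (-1.15) − (-1.62) = +0.47 V, with n = 6.
ΔG° = −nFE° = −RT ln K, so ln K = nFE°/(RT) = (6)(96485)(+0.47) / ((8.314)(298)) = 109.820.

109.8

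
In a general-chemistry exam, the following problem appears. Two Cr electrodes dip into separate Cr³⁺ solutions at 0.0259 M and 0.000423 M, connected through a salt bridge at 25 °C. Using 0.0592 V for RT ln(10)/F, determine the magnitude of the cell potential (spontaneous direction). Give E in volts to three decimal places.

+0.035 V

For a concentration cell E°cell = 0. The 0.0259 M side is the cathode (reduction is favoured where [Cr³⁺] is higher).
With n = 3, E = −(0.0592/3) log([Cr³⁺]ₐₙ/[Cr³⁺]꜀ₐₜ) = −(0.0592/3) log(0.000423/0.0259) = −(0.0592/3)(-1.787) = +0.035 V.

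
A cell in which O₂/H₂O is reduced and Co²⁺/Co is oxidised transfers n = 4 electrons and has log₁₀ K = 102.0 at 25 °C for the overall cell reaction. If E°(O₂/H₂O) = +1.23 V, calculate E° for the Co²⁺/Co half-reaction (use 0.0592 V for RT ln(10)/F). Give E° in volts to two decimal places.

E°cell = (0.0592/n)·log K = (0.0592/4)(102.0) = +1.510 V.
Since O₂/H₂O is the cathode and Co²⁺/Co the anode, E°cell = E°(O₂/H₂O) − E°(Co²⁺/Co).
So E°(Co²⁺/Co) = E°(O₂/H₂O) − E°cell = (+1.23) − (+1.510) = -0.28 V.

-0.28 V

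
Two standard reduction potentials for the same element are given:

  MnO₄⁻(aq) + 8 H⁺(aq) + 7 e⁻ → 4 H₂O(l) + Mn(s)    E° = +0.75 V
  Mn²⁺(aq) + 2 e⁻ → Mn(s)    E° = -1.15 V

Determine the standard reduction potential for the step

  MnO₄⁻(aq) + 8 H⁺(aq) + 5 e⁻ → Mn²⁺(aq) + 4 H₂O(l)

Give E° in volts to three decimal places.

+1.510 V

Sequential free energies add, so n₃E°₃ = n₁E°₁ + n₂E°₂.
With n₃ = 7, and the known step contributing 2×(-1.15) V, the unknown satisfies 5·E° = 7×(+0.75) − 2×(-1.15) = +7.550.
E° = +7.550 / 5 = +1.510 V.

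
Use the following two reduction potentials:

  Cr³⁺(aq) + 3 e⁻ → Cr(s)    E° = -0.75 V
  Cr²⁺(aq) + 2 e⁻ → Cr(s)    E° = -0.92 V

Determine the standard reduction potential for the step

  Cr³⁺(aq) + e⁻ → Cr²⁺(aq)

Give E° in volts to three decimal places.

-0.410 V

Sequential free energies add, so n₃E°₃ = n₁E°₁ + n₂E°₂.
With n₃ = 3, and the known step contributing 2×(-0.92) V, the unknown satisfies 1·E° = 3×(-0.75) − 2×(-0.92) = -0.410.
E° = -0.410 / 1 = -0.410 V.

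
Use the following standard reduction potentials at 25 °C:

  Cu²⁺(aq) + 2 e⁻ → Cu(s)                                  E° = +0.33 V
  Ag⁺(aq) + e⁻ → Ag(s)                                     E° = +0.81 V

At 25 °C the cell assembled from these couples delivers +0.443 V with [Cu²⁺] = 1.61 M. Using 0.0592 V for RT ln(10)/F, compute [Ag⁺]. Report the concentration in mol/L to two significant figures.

0.30 M

Ag⁺/Ag is the cathode, Cu²⁺/Cu the anode: E°cell = +0.48 V, n = 2.
Overall reaction: 2 Ag⁺(aq) + Cu(s) → 2 Ag(s) + Cu²⁺(aq); Q = [Cu²⁺]^1/[Ag⁺]^2.
From E = E° − (0.0592/n) log Q: log Q = (E° − E)·n/0.0592 = (+0.48 − (+0.443))·2/0.0592 = 1.2500.
So 2·log[Ag⁺] = 1·log(1.61) − log Q = 0.2068 − (1.2500) = -1.0432; log[Ag⁺] = -1.0432 / 2 = -0.5216; [Ag⁺] = 10^(-0.5216) ≈ 0.30 M.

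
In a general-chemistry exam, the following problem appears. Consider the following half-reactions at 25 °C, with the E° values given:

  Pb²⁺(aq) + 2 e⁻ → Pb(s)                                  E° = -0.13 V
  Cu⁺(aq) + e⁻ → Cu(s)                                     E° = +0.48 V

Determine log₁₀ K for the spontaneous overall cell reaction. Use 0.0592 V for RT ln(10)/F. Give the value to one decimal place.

Cathode: Cu⁺/Cu; anode: Pb²⁺/Pb. E°cell = +0.61 V, n = 2.
log K = nE°cell / 0.0592 = (2)(+0.61) / 0.0592 = 20.6.

20.6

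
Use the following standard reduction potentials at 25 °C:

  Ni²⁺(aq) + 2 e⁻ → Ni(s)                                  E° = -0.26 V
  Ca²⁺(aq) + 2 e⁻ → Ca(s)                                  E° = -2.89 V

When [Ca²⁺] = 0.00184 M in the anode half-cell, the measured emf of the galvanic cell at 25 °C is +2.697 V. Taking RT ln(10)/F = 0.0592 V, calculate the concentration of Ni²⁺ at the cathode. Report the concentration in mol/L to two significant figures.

0.34 M

Ni²⁺/Ni is the cathode, Ca²⁺/Ca the anode: E°cell = +2.63 V, n = 2.
Overall reaction: Ni²⁺(aq) + Ca(s) → Ni(s) + Ca²⁺(aq); Q = [Ca²⁺]^1/[Ni²⁺]^1.
From E = E° − (0.0592/n) log Q: log Q = (E° − E)·n/0.0592 = (+2.63 − (+2.697))·2/0.0592 = -2.2635.
So 1·log[Ni²⁺] = 1·log(0.00184) − log Q = -2.7352 − (-2.2635) = -0.4717; [Ni²⁺] = 10^(-0.4717) ≈ 0.34 M.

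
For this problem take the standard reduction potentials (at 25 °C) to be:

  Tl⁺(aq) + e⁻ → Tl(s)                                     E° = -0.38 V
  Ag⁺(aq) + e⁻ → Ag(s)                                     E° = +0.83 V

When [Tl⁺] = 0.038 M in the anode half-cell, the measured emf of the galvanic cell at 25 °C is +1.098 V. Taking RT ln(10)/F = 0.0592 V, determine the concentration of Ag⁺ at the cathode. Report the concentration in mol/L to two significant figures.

Ag⁺/Ag is the cathode, Tl⁺/Tl the anode: E°cell = +1.21 V, n = 1.
Overall reaction: Ag⁺(aq) + Tl(s) → Ag(s) + Tl⁺(aq); Q = [Tl⁺]^1/[Ag⁺]^1.
From E = E° − (0.0592/n) log Q: log Q = (E° − E)·n/0.0592 = (+1.21 − (+1.098))·1/0.0592 = 1.8919.
So 1·log[Ag⁺] = 1·log(0.038) − log Q = -1.4202 − (1.8919) = -3.3121; [Ag⁺] = 10^(-3.3121) ≈ 0.00049 M.

0.00049 M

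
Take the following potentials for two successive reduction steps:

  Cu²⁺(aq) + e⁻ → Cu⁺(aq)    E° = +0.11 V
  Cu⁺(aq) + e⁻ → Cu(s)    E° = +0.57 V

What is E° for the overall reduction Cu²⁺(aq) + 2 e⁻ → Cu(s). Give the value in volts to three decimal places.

Standard free energies of sequential steps add: ΔG°₃ = ΔG°₁ + ΔG°₂, so n₃E°₃ = n₁E°₁ + n₂E°₂.
E°₃ = (1×+0.11 + 1×+0.57) / 2 = (+0.680) / 2 = +0.340 V.

+0.340 V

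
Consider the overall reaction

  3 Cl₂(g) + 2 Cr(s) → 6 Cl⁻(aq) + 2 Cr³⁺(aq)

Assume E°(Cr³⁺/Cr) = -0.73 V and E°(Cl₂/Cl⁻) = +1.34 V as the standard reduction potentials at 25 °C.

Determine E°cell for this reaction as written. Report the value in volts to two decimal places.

The Cl₂/Cl⁻ couple has the higher reduction potential, so it is the cathode; Cr³⁺/Cr is oxidised at the anode.
E°cell = E°(cathode) − E°(anode) = (+1.34) − (-0.73) = +2.07 V.

+2.07 V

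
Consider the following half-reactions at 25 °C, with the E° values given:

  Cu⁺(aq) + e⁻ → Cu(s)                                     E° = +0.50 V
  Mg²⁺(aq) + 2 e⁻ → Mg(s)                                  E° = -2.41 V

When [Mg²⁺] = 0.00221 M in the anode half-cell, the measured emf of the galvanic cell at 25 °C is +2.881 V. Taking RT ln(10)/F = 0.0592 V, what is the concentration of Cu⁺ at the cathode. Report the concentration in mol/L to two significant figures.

0.015 M

Cu⁺/Cu is the cathode, Mg²⁺/Mg the anode: E°cell = +2.91 V, n = 2.
Overall reaction: 2 Cu⁺(aq) + Mg(s) → 2 Cu(s) + Mg²⁺(aq); Q = [Mg²⁺]^1/[Cu⁺]^2.
From E = E° − (0.0592/n) log Q: log Q = (E° − E)·n/0.0592 = (+2.91 − (+2.881))·2/0.0592 = 0.9797.
So 2·log[Cu⁺] = 1·log(0.00221) − log Q = -2.6556 − (0.9797) = -3.6353; log[Cu⁺] = -3.6353 / 2 = -1.8176; [Cu⁺] = 10^(-1.8176) ≈ 0.015 M.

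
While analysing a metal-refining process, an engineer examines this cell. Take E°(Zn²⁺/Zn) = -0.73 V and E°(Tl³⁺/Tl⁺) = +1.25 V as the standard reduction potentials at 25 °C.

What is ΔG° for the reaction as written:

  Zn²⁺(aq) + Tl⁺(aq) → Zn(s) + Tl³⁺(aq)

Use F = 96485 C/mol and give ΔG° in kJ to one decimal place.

+382.1 kJ

As written, Zn²⁺/Zn is reduced (cathode) and Tl³⁺/Tl⁺ is oxidised (anode), so E°cell = (-0.73) − (+1.25) = -1.98 V.
Balancing electrons gives n = 2.
ΔG° = −nFE° = −(2)(96485)(-1.98) = 382,081 J = +382.1 kJ.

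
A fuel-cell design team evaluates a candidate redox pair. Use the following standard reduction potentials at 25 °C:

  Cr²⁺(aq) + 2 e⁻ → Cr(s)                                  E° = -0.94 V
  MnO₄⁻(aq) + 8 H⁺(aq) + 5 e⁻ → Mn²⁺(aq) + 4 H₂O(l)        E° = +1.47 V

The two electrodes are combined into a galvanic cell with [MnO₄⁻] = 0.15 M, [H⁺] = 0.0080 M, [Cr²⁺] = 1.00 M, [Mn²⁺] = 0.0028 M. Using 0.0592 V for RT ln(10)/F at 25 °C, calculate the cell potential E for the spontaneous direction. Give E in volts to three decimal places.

+2.232 V

MnO₄⁻/Mn²⁺ is the cathode (higher E°), Cr²⁺/Cr the anode: E°cell = +1.47 − (-0.94) = +2.41 V, n = 10.
Overall: 2 MnO₄⁻(aq) + 16 H⁺(aq) + 5 Cr(s) → 2 Mn²⁺(aq) + 8 H₂O(l) + 5 Cr²⁺(aq)
Q = [Mn²⁺]^2·[Cr²⁺]^5 / ([MnO₄⁻]^2·[H⁺]^16); log Q = 30.093.
E = E° − (0.0592/n) log Q = +2.41 − (0.0592/10)(30.093) = +2.232 V.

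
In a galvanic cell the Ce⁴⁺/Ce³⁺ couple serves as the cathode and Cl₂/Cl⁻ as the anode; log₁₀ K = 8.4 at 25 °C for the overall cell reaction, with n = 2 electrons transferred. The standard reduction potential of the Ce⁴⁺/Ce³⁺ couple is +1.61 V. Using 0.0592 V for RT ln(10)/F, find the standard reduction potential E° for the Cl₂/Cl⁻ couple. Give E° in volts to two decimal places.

+1.36 V

E°cell = (0.0592/n)·log K = (0.0592/2)(8.4) = +0.249 V.
Since Ce⁴⁺/Ce³⁺ is the cathode and Cl₂/Cl⁻ the anode, E°cell = E°(Ce⁴⁺/Ce³⁺) − E°(Cl₂/Cl⁻).
So E°(Cl₂/Cl⁻) = E°(Ce⁴⁺/Ce³⁺) − E°cell = (+1.61) − (+0.249) = +1.36 V.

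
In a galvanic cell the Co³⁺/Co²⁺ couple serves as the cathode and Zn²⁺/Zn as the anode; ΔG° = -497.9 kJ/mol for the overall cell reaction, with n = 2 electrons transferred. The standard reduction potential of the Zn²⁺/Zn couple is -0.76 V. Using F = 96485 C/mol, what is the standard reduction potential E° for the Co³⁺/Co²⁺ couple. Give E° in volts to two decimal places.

E°cell = −ΔG°/(nF) = −(-497.9×10³)/((2)(96485)) = +2.580 V.
Since Co³⁺/Co²⁺ is the cathode and Zn²⁺/Zn the anode, E°cell = E°(Co³⁺/Co²⁺) − E°(Zn²⁺/Zn).
So E°(Co³⁺/Co²⁺) = E°cell + E°(Zn²⁺/Zn) = +2.580 + (-0.76) = +1.82 V.

+1.82 V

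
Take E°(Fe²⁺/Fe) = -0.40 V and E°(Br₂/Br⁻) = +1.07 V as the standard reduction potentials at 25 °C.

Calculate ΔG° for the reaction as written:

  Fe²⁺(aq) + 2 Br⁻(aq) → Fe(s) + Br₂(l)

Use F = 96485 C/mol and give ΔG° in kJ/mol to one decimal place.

+283.7 kJ/mol

As written, Fe²⁺/Fe is reduced (cathode) and Br₂/Br⁻ is oxidised (anode), so E°cell = (-0.40) − (+1.07) = -1.47 V.
Balancing electrons gives n = 2.
ΔG° = −nFE° = −(2)(96485)(-1.47) = 283,666 J = +283.7 kJ/mol.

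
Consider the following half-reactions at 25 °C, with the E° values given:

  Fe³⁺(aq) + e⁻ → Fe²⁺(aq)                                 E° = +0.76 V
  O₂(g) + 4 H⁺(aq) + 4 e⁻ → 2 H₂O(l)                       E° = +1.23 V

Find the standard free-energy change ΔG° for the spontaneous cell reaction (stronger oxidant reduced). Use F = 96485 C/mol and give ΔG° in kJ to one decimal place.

-181.4 kJ

O₂/H₂O (E° = +1.23 V) is the cathode; Fe³⁺/Fe²⁺ (E° = +0.76 V) is the anode, so E°cell = +0.47 V.
Balancing electrons gives n = 4 (lcm of 4 and 1).
ΔG° = −nFE° = −(4)(96485)(+0.47) = -181,392 J = -181.4 kJ.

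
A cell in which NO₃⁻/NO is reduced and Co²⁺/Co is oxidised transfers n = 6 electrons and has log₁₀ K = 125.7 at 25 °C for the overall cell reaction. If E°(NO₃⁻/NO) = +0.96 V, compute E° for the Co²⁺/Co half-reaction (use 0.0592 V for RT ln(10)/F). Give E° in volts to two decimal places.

-0.28 V

E°cell = (0.0592/n)·log K = (0.0592/6)(125.7) = +1.240 V.
Since NO₃⁻/NO is the cathode and Co²⁺/Co the anode, E°cell = E°(NO₃⁻/NO) − E°(Co²⁺/Co).
So E°(Co²⁺/Co) = E°(NO₃⁻/NO) − E°cell = (+0.96) − (+1.240) = -0.28 V.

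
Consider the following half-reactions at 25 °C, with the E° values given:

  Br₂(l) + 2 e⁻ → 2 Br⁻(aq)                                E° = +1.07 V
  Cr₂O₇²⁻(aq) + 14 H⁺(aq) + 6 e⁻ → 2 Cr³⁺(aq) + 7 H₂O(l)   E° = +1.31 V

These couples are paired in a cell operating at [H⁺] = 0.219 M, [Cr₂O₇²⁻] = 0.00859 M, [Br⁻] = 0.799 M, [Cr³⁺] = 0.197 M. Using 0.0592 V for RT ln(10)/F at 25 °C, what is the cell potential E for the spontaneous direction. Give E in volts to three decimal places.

Cr₂O₇²⁻/Cr³⁺ is the cathode (higher E°), Br₂/Br⁻ the anode: E°cell = +1.31 − (+1.07) = +0.24 V, n = 6.
Overall: Cr₂O₇²⁻(aq) + 14 H⁺(aq) + 6 Br⁻(aq) → 2 Cr³⁺(aq) + 7 H₂O(l) + 3 Br₂(l)
Q = [Cr³⁺]^2 / ([Cr₂O₇²⁻]·[H⁺]^14·[Br⁻]^6); log Q = 10.473.
E = E° − (0.0592/n) log Q = +0.24 − (0.0592/6)(10.473) = +0.137 V.

+0.137 V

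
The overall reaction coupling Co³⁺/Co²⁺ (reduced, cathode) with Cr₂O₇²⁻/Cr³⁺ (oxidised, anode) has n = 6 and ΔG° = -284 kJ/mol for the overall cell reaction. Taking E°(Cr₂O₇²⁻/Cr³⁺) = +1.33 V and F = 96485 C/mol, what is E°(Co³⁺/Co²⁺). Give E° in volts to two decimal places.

E°cell = −ΔG°/(nF) = −(-284×10³)/((6)(96485)) = +0.491 V.
Since Co³⁺/Co²⁺ is the cathode and Cr₂O₇²⁻/Cr³⁺ the anode, E°cell = E°(Co³⁺/Co²⁺) − E°(Cr₂O₇²⁻/Cr³⁺).
So E°(Co³⁺/Co²⁺) = E°cell + E°(Cr₂O₇²⁻/Cr³⁺) = +0.491 + (+1.33) = +1.82 V.

+1.82 V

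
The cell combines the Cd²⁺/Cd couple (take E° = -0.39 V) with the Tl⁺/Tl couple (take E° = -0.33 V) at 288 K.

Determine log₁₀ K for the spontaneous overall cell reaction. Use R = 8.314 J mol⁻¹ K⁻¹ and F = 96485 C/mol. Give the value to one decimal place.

2.1

Cathode: Tl⁺/Tl; anode: Cd²⁺/Cd. E°cell = (-0.33) − (-0.39) = +0.06 V, with n = 2.
ΔG° = −nFE° = −RT ln K, so ln K = nFE°/(RT) = (2)(96485)(+0.06) / ((8.314)(288)) = 4.835.
log₁₀ K = 4.835 / ln 10 = 2.1.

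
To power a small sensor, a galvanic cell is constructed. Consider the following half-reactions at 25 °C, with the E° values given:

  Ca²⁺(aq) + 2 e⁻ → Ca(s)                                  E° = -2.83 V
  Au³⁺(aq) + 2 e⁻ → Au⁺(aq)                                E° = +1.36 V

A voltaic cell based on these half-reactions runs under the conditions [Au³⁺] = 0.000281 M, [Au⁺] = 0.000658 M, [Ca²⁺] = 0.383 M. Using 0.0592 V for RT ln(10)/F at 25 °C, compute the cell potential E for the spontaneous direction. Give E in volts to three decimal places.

Au³⁺/Au⁺ is the cathode (higher E°), Ca²⁺/Ca the anode: E°cell = +1.36 − (-2.83) = +4.19 V, n = 2.
Overall: Au³⁺(aq) + Ca(s) → Au⁺(aq) + Ca²⁺(aq)
Q = [Au⁺]·[Ca²⁺] / ([Au³⁺]); log Q = -0.047.
E = E° − (0.0592/n) log Q = +4.19 − (0.0592/2)(-0.047) = +4.191 V.

+4.191 V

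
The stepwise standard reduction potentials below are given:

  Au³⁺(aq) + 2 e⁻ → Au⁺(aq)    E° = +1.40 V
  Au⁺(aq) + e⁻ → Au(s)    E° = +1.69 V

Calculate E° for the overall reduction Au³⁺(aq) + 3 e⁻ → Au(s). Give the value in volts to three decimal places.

Since ΔG° = −nFE° is additive over sequential reductions, n₃E°₃ = n₁E°₁ + n₂E°₂.
E°₃ = (2×+1.40 + 1×+1.69) / 3 = (+4.490) / 3 = +1.497 V.

+1.497 V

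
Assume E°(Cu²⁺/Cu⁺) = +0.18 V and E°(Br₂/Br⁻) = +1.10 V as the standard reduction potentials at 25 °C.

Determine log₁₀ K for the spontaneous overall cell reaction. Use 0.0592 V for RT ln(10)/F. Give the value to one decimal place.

Cathode: Br₂/Br⁻; anode: Cu²⁺/Cu⁺. E°cell = +0.92 V, n = 2.
log K = nE°cell / 0.0592 = (2)(+0.92) / 0.0592 = 31.1.

31.1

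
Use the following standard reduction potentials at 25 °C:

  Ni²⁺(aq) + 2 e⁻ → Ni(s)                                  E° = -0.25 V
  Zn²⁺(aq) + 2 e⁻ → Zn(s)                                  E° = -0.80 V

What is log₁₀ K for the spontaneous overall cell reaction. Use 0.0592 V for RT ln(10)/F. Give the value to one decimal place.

18.6

Cathode: Ni²⁺/Ni; anode: Zn²⁺/Zn. E°cell = +0.55 V, n = 2.
log K = nE°cell / 0.0592 = (2)(+0.55) / 0.0592 = 18.6.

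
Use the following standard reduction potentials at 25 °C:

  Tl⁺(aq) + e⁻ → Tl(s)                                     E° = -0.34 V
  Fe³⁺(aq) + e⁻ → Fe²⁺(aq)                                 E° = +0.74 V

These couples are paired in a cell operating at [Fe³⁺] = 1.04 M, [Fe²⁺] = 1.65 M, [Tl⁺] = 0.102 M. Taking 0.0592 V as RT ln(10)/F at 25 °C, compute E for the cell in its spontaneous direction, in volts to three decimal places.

Fe³⁺/Fe²⁺ is the cathode (higher E°), Tl⁺/Tl the anode: E°cell = +0.74 − (-0.34) = +1.08 V, n = 1.
Overall: Fe³⁺(aq) + Tl(s) → Fe²⁺(aq) + Tl⁺(aq)
Q = [Fe²⁺]·[Tl⁺] / ([Fe³⁺]); log Q = -0.791.
E = E° − (0.0592/n) log Q = +1.08 − (0.0592/1)(-0.791) = +1.127 V.

+1.127 V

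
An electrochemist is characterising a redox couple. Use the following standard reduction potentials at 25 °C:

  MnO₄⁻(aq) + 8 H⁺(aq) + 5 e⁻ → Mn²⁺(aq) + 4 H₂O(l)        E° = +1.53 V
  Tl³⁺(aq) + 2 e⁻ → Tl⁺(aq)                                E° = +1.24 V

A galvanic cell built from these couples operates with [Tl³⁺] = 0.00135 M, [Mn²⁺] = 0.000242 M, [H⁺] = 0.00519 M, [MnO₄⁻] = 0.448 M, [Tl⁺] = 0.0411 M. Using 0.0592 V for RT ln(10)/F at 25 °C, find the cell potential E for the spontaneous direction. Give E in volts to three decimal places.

MnO₄⁻/Mn²⁺ is the cathode (higher E°), Tl³⁺/Tl⁺ the anode: E°cell = +1.53 − (+1.24) = +0.29 V, n = 10.
Overall: 2 MnO₄⁻(aq) + 16 H⁺(aq) + 5 Tl⁺(aq) → 2 Mn²⁺(aq) + 8 H₂O(l) + 5 Tl³⁺(aq)
Q = [Mn²⁺]^2·[Tl³⁺]^5 / ([MnO₄⁻]^2·[H⁺]^16·[Tl⁺]^5); log Q = 22.605.
E = E° − (0.0592/n) log Q = +0.29 − (0.0592/10)(22.605) = +0.156 V.

+0.156 V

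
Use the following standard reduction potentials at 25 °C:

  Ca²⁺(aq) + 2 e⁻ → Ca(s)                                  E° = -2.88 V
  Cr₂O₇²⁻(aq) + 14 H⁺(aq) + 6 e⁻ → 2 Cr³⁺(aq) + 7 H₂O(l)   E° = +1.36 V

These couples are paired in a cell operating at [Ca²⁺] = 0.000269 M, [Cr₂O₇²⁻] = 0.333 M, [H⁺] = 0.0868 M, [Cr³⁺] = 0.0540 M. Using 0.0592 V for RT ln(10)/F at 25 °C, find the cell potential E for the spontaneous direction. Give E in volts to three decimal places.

+4.219 V

Cr₂O₇²⁻/Cr³⁺ is the cathode (higher E°), Ca²⁺/Ca the anode: E°cell = +1.36 − (-2.88) = +4.24 V, n = 6.
Overall: Cr₂O₇²⁻(aq) + 14 H⁺(aq) + 3 Ca(s) → 2 Cr³⁺(aq) + 7 H₂O(l) + 3 Ca²⁺(aq)
Q = [Cr³⁺]^2·[Ca²⁺]^3 / ([Cr₂O₇²⁻]·[H⁺]^14); log Q = 2.092.
E = E° − (0.0592/n) log Q = +4.24 − (0.0592/6)(2.092) = +4.219 V.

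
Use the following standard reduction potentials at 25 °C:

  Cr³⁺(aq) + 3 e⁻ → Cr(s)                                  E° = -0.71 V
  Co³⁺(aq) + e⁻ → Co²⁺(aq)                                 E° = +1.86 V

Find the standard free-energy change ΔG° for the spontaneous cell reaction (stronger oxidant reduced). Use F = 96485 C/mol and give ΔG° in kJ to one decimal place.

Co³⁺/Co²⁺ (E° = +1.86 V) is the cathode; Cr³⁺/Cr (E° = -0.71 V) is the anode, so E°cell = +2.57 V.
Balancing electrons gives n = 3 (lcm of 1 and 3).
ΔG° = −nFE° = −(3)(96485)(+2.57) = -743,899 J = -743.9 kJ.

-743.9 kJ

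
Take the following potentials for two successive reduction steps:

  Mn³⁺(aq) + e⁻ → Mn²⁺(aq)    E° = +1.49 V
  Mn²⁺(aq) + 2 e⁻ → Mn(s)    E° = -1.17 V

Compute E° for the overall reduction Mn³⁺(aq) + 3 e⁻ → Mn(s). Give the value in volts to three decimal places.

-0.283 V

Adding the free-energy changes (−nFE°) of the two steps gives −n₃FE°₃ = −n₁FE°₁ − n₂FE°₂.
E°₃ = (1×+1.49 + 2×-1.17) / 3 = (-0.850) / 3 = -0.283 V.
Simply averaging or adding the two E° values would be wrong; the electron-weighted sum is required.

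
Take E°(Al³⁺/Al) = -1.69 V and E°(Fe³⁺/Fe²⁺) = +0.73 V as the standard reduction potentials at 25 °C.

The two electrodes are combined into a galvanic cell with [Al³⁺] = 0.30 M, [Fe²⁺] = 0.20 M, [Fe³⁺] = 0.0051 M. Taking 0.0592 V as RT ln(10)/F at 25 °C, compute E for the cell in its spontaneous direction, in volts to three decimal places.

Fe³⁺/Fe²⁺ is the cathode (higher E°), Al³⁺/Al the anode: E°cell = +0.73 − (-1.69) = +2.42 V, n = 3.
Overall: 3 Fe³⁺(aq) + Al(s) → 3 Fe²⁺(aq) + Al³⁺(aq)
Q = [Fe²⁺]^3·[Al³⁺] / ([Fe³⁺]^3); log Q = 4.258.
E = E° − (0.0592/n) log Q = +2.42 − (0.0592/3)(4.258) = +2.336 V.

+2.336 V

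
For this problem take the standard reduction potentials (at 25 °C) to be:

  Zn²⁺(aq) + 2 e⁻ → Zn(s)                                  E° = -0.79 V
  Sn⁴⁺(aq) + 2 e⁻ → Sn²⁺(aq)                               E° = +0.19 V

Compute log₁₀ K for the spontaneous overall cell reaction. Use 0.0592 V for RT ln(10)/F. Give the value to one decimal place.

33.1

Cathode: Sn⁴⁺/Sn²⁺; anode: Zn²⁺/Zn. E°cell = +0.98 V, n = 2.
log K = nE°cell / 0.0592 = (2)(+0.98) / 0.0592 = 33.1.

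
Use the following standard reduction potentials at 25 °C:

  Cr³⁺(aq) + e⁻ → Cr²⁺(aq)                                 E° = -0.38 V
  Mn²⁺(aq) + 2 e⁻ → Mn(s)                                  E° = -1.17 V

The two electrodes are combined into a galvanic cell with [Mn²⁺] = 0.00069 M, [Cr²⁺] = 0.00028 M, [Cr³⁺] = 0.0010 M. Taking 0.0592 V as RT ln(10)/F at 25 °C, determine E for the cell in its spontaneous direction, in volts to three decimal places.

+0.916 V

Cr³⁺/Cr²⁺ is the cathode (higher E°), Mn²⁺/Mn the anode: E°cell = -0.38 − (-1.17) = +0.79 V, n = 2.
Overall: 2 Cr³⁺(aq) + Mn(s) → 2 Cr²⁺(aq) + Mn²⁺(aq)
Q = [Cr²⁺]^2·[Mn²⁺] / ([Cr³⁺]^2); log Q = -4.267.
E = E° − (0.0592/n) log Q = +0.79 − (0.0592/2)(-4.267) = +0.916 V.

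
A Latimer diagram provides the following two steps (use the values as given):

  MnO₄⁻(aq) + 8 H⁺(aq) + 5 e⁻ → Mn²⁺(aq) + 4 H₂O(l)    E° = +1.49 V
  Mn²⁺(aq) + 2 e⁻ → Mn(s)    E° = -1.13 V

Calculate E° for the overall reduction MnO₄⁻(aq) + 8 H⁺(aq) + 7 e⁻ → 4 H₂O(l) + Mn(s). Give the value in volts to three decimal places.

Adding the free-energy changes (−nFE°) of the two steps gives −n₃FE°₃ = −n₁FE°₁ − n₂FE°₂.
E°₃ = (5×+1.49 + 2×-1.13) / 7 = (+5.190) / 7 = +0.741 V.
Simply averaging or adding the two E° values would be wrong; the electron-weighted sum is required.

+0.741 V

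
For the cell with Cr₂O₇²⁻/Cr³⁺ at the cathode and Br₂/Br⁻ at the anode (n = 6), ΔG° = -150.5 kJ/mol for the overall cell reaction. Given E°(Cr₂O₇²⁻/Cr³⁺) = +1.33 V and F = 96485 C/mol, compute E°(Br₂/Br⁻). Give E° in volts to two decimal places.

+1.07 V

E°cell = −ΔG°/(nF) = −(-150.5×10³)/((6)(96485)) = +0.260 V.
Since Cr₂O₇²⁻/Cr³⁺ is the cathode and Br₂/Br⁻ the anode, E°cell = E°(Cr₂O₇²⁻/Cr³⁺) − E°(Br₂/Br⁻).
So E°(Br₂/Br⁻) = E°(Cr₂O₇²⁻/Cr³⁺) − E°cell = (+1.33) − (+0.260) = +1.07 V.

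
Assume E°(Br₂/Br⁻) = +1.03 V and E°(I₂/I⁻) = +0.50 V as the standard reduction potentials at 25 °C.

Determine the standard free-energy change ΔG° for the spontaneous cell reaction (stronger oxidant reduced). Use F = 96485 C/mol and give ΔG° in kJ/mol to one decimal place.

Br₂/Br⁻ (E° = +1.03 V) is the cathode; I₂/I⁻ (E° = +0.50 V) is the anode, so E°cell = +0.53 V.
Balancing electrons gives n = 2 (lcm of 2 and 2).
ΔG° = −nFE° = −(2)(96485)(+0.53) = -102,274 J = -102.3 kJ/mol.

-102.3 kJ/mol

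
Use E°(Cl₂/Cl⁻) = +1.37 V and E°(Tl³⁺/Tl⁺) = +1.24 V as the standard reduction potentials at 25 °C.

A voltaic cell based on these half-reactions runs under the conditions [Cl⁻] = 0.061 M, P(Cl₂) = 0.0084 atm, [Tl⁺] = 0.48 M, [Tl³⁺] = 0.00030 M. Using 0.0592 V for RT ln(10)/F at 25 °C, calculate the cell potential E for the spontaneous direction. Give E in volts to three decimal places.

+0.235 V

Cl₂/Cl⁻ is the cathode (higher E°), Tl³⁺/Tl⁺ the anode: E°cell = +1.37 − (+1.24) = +0.13 V, n = 2.
Overall: Cl₂(g) + Tl⁺(aq) → 2 Cl⁻(aq) + Tl³⁺(aq)
Q = [Cl⁻]^2·[Tl³⁺] / (P(Cl₂)·[Tl⁺]); log Q = -3.558.
E = E° − (0.0592/n) log Q = +0.13 − (0.0592/2)(-3.558) = +0.235 V.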